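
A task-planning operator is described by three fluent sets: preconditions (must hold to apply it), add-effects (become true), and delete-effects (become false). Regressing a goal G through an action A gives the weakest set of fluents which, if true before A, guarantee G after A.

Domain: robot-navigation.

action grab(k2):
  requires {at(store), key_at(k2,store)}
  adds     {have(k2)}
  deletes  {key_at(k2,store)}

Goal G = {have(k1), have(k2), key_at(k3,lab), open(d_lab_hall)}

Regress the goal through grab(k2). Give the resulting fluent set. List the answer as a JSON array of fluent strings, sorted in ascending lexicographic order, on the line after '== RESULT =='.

Compute (G \ add) ∪ pre:
  G ∩ del = {}  (empty — regression defined)
  G \ add = {have(k1), have(k2), key_at(k3,lab), open(d_lab_hall)} \ {have(k2)} = {have(k1), key_at(k3,lab), open(d_lab_hall)}
  ∪ pre   = {have(k1), key_at(k3,lab), open(d_lab_hall)} ∪ {at(store), key_at(k2,store)}
          = {at(store), have(k1), key_at(k2,store), key_at(k3,lab), open(d_lab_hall)}

== RESULT ==
["at(store)", "have(k1)", "key_at(k2,store)", "key_at(k3,lab)", "open(d_lab_hall)"]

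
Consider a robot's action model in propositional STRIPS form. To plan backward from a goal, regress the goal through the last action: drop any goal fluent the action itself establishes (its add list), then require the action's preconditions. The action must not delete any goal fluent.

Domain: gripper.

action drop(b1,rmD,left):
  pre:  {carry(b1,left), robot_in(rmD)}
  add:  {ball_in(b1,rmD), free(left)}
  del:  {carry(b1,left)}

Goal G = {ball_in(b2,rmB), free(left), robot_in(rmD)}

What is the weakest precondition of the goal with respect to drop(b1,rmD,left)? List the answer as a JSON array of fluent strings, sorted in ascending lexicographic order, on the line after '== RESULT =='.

Compute (G \ add) ∪ pre:
  G ∩ del = {}  (empty — regression defined)
  G \ add = {ball_in(b2,rmB), free(left), robot_in(rmD)} \ {ball_in(b1,rmD), free(left)} = {ball_in(b2,rmB), robot_in(rmD)}
  ∪ pre   = {ball_in(b2,rmB), robot_in(rmD)} ∪ {carry(b1,left), robot_in(rmD)}
          = {ball_in(b2,rmB), carry(b1,left), robot_in(rmD)}

== RESULT ==
["ball_in(b2,rmB)", "carry(b1,left)", "robot_in(rmD)"]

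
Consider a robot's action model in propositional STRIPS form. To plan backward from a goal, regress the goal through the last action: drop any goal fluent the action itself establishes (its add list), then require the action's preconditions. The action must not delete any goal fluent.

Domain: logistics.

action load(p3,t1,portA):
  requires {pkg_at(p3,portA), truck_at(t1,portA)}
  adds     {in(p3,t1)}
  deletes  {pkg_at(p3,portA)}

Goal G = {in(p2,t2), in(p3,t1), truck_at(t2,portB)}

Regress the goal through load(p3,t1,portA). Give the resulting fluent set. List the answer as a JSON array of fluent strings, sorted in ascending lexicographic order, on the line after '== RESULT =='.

Regress:
  G ∩ del = {}  (empty — regression defined)
  G \ add = {in(p2,t2), in(p3,t1), truck_at(t2,portB)} \ {in(p3,t1)} = {in(p2,t2), truck_at(t2,portB)}
  ∪ pre   = {in(p2,t2), truck_at(t2,portB)} ∪ {pkg_at(p3,portA), truck_at(t1,portA)}
          = {in(p2,t2), pkg_at(p3,portA), truck_at(t1,portA), truck_at(t2,portB)}

== RESULT ==
["in(p2,t2)", "pkg_at(p3,portA)", "truck_at(t1,portA)", "truck_at(t2,portB)"]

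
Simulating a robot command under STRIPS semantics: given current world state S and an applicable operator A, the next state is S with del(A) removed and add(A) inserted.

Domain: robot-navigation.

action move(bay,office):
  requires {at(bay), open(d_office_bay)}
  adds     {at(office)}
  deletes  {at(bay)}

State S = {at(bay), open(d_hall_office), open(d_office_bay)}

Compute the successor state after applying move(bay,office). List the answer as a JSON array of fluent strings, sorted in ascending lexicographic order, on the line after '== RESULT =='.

Compute (S \ del) ∪ add:
  pre ⊆ S: {at(bay), open(d_office_bay)} ⊆ S  — applicable
  S \ del = {open(d_hall_office), open(d_office_bay)}
  ∪ add   = {at(office), open(d_hall_office), open(d_office_bay)}

== RESULT ==
["at(office)", "open(d_hall_office)", "open(d_office_bay)"]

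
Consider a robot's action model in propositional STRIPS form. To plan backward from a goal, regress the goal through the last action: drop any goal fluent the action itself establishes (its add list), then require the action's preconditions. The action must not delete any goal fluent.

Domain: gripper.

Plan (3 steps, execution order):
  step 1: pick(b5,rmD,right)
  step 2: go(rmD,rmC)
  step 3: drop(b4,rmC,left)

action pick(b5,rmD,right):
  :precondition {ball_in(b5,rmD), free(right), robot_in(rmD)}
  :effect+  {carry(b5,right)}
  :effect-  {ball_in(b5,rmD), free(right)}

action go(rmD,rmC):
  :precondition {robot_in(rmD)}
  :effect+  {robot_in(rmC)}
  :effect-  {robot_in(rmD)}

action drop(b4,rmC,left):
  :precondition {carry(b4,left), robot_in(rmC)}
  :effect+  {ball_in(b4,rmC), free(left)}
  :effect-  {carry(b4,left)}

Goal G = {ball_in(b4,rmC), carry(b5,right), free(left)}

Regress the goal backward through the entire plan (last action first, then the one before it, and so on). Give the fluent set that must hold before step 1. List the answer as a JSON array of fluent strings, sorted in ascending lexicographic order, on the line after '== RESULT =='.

Regress step by step:
  through step 3 (drop(b4,rmC,left)): drop {ball_in(b4,rmC), free(left)}, keep {carry(b5,right)}, require {carry(b4,left), robot_in(rmC)}
    → {carry(b4,left), carry(b5,right), robot_in(rmC)}
  through step 2 (go(rmD,rmC)): drop {robot_in(rmC)}, keep {carry(b4,left), carry(b5,right)}, require {robot_in(rmD)}
    → {carry(b4,left), carry(b5,right), robot_in(rmD)}
  through step 1 (pick(b5,rmD,right)): drop {carry(b5,right)}, keep {carry(b4,left), robot_in(rmD)}, require {ball_in(b5,rmD), free(right), robot_in(rmD)}
    → {ball_in(b5,rmD), carry(b4,left), free(right), robot_in(rmD)}

== RESULT ==
["ball_in(b5,rmD)", "carry(b4,left)", "free(right)", "robot_in(rmD)"]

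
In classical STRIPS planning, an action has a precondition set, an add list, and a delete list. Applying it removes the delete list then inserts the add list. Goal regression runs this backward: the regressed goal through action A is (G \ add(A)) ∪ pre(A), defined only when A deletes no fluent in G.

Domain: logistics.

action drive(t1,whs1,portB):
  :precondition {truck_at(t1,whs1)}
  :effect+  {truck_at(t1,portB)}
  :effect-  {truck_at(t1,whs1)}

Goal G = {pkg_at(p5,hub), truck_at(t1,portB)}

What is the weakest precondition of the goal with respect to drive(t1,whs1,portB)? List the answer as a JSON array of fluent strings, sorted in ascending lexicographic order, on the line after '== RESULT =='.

Regress:
  G ∩ del = {}  (empty — regression defined)
  G \ add = {pkg_at(p5,hub), truck_at(t1,portB)} \ {truck_at(t1,portB)} = {pkg_at(p5,hub)}
  ∪ pre   = {pkg_at(p5,hub)} ∪ {truck_at(t1,whs1)}
          = {pkg_at(p5,hub), truck_at(t1,whs1)}

== RESULT ==
["pkg_at(p5,hub)", "truck_at(t1,whs1)"]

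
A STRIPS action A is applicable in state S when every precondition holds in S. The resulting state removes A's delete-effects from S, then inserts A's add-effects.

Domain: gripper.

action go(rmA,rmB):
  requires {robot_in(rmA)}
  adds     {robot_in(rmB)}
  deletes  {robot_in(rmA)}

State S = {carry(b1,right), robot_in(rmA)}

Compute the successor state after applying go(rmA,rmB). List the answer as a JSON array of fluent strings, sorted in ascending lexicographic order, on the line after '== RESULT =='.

Progress:
  pre ⊆ S: {robot_in(rmA)} ⊆ S  — applicable
  S \ del = {carry(b1,right)}
  ∪ add   = {carry(b1,right), robot_in(rmB)}

== RESULT ==
["carry(b1,right)", "robot_in(rmB)"]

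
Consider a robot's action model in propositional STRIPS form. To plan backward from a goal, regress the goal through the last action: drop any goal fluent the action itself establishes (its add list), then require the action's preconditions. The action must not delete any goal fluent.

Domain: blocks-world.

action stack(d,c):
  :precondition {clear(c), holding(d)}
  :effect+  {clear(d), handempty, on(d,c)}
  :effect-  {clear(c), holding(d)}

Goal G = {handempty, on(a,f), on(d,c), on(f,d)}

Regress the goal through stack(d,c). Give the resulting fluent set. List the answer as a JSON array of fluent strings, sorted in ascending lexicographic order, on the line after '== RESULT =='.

Regress:
  G ∩ del = {}  (empty — regression defined)
  G \ add = {handempty, on(a,f), on(d,c), on(f,d)} \ {clear(d), handempty, on(d,c)} = {on(a,f), on(f,d)}
  ∪ pre   = {on(a,f), on(f,d)} ∪ {clear(c), holding(d)}
          = {clear(c), holding(d), on(a,f), on(f,d)}

== RESULT ==
["clear(c)", "holding(d)", "on(a,f)", "on(f,d)"]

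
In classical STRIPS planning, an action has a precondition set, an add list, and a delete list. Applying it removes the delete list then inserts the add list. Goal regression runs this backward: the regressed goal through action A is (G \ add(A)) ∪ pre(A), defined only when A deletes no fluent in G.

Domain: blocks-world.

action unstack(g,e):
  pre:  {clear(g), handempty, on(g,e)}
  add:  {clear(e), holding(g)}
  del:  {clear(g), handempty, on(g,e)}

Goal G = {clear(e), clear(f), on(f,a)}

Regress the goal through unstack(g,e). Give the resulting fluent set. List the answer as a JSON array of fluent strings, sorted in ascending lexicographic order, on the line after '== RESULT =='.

Regress:
  G ∩ del = {}  (empty — regression defined)
  G \ add = {clear(e), clear(f), on(f,a)} \ {clear(e), holding(g)} = {clear(f), on(f,a)}
  ∪ pre   = {clear(f), on(f,a)} ∪ {clear(g), handempty, on(g,e)}
          = {clear(f), clear(g), handempty, on(f,a), on(g,e)}

== RESULT ==
["clear(f)", "clear(g)", "handempty", "on(f,a)", "on(g,e)"]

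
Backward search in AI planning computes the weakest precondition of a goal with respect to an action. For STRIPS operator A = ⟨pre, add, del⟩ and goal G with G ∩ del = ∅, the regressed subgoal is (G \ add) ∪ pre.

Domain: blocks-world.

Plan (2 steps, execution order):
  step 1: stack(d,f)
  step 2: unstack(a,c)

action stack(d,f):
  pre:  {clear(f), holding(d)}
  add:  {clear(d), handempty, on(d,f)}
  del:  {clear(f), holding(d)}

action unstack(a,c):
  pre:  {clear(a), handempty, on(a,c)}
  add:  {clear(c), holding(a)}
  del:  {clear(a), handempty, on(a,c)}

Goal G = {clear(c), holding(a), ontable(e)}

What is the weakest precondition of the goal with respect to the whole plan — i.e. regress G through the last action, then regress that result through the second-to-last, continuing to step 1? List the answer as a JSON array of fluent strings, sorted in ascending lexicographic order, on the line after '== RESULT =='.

Work backward from the goal:
  through step 2 (unstack(a,c)): drop {clear(c), holding(a)}, keep {ontable(e)}, require {clear(a), handempty, on(a,c)}
    → {clear(a), handempty, on(a,c), ontable(e)}
  through step 1 (stack(d,f)): drop {handempty}, keep {clear(a), on(a,c), ontable(e)}, require {clear(f), holding(d)}
    → {clear(a), clear(f), holding(d), on(a,c), ontable(e)}

== RESULT ==
["clear(a)", "clear(f)", "holding(d)", "on(a,c)", "ontable(e)"]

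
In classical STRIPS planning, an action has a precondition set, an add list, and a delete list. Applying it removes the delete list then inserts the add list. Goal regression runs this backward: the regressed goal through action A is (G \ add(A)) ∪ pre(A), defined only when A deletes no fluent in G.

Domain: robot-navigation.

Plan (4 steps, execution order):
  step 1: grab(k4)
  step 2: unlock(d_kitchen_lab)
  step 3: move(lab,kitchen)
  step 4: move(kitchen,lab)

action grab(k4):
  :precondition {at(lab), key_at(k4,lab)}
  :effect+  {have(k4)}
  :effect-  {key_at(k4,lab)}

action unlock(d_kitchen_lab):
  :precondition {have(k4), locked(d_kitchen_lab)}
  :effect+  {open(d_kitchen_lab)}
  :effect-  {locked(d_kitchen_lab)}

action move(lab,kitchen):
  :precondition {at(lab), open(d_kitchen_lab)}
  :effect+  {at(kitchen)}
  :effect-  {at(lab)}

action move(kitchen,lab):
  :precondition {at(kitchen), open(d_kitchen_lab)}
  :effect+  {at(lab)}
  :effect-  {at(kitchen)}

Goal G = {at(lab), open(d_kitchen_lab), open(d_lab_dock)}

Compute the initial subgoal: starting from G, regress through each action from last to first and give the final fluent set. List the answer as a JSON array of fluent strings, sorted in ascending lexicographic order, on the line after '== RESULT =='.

Regress step by step:
  through step 4 (move(kitchen,lab)): drop {at(lab)}, keep {open(d_kitchen_lab), open(d_lab_dock)}, require {at(kitchen), open(d_kitchen_lab)}
    → {at(kitchen), open(d_kitchen_lab), open(d_lab_dock)}
  through step 3 (move(lab,kitchen)): drop {at(kitchen)}, keep {open(d_kitchen_lab), open(d_lab_dock)}, require {at(lab), open(d_kitchen_lab)}
    → {at(lab), open(d_kitchen_lab), open(d_lab_dock)}
  through step 2 (unlock(d_kitchen_lab)): drop {open(d_kitchen_lab)}, keep {at(lab), open(d_lab_dock)}, require {have(k4), locked(d_kitchen_lab)}
    → {at(lab), have(k4), locked(d_kitchen_lab), open(d_lab_dock)}
  through step 1 (grab(k4)): drop {have(k4)}, keep {at(lab), locked(d_kitchen_lab), open(d_lab_dock)}, require {at(lab), key_at(k4,lab)}
    → {at(lab), key_at(k4,lab), locked(d_kitchen_lab), open(d_lab_dock)}

== RESULT ==
["at(lab)", "key_at(k4,lab)", "locked(d_kitchen_lab)", "open(d_lab_dock)"]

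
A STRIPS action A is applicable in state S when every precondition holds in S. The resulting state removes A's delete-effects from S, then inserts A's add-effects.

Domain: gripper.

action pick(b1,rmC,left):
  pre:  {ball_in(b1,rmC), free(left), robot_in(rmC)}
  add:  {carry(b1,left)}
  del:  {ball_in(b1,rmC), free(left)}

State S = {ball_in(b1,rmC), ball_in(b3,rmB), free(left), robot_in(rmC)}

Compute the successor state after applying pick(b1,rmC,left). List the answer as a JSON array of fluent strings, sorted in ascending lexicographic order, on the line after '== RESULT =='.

Compute (S \ del) ∪ add:
  pre ⊆ S: {ball_in(b1,rmC), free(left), robot_in(rmC)} ⊆ S  — applicable
  S \ del = {ball_in(b3,rmB), robot_in(rmC)}
  ∪ add   = {ball_in(b3,rmB), carry(b1,left), robot_in(rmC)}

== RESULT ==
["ball_in(b3,rmB)", "carry(b1,left)", "robot_in(rmC)"]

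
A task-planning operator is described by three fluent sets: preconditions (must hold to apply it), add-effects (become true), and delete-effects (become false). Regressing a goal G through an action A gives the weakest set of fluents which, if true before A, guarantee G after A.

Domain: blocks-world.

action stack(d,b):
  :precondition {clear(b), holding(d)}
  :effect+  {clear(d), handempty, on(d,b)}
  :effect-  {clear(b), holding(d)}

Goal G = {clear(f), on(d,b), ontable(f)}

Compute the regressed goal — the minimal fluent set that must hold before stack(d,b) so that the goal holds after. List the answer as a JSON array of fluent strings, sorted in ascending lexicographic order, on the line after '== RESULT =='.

Regress:
  G ∩ del = {}  (empty — regression defined)
  G \ add = {clear(f), on(d,b), ontable(f)} \ {clear(d), handempty, on(d,b)} = {clear(f), ontable(f)}
  ∪ pre   = {clear(f), ontable(f)} ∪ {clear(b), holding(d)}
          = {clear(b), clear(f), holding(d), ontable(f)}

== RESULT ==
["clear(b)", "clear(f)", "holding(d)", "ontable(f)"]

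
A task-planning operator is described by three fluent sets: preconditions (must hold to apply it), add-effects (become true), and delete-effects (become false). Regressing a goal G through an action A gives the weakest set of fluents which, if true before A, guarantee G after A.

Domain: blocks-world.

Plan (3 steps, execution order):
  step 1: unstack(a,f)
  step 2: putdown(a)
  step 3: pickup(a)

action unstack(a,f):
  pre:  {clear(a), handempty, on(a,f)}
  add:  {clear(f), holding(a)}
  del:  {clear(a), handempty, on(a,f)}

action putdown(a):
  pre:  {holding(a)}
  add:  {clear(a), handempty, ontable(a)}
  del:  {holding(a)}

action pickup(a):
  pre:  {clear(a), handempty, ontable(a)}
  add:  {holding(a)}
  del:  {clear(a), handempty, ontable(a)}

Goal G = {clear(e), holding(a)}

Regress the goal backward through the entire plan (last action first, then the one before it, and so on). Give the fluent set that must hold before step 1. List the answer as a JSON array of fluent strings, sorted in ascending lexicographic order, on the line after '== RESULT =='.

Regress step by step:
  through step 3 (pickup(a)): drop {holding(a)}, keep {clear(e)}, require {clear(a), handempty, ontable(a)}
    → {clear(a), clear(e), handempty, ontable(a)}
  through step 2 (putdown(a)): drop {clear(a), handempty, ontable(a)}, keep {clear(e)}, require {holding(a)}
    → {clear(e), holding(a)}
  through step 1 (unstack(a,f)): drop {holding(a)}, keep {clear(e)}, require {clear(a), handempty, on(a,f)}
    → {clear(a), clear(e), handempty, on(a,f)}

== RESULT ==
["clear(a)", "clear(e)", "handempty", "on(a,f)"]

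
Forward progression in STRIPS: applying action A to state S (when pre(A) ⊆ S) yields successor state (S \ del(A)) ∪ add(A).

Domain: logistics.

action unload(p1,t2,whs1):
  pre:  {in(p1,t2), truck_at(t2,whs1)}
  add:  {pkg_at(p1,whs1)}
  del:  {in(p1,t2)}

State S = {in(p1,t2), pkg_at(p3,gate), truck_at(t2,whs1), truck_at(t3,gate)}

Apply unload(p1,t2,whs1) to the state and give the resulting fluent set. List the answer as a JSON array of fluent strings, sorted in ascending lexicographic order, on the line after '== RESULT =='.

Progress:
  pre ⊆ S: {in(p1,t2), truck_at(t2,whs1)} ⊆ S  — applicable
  S \ del = {pkg_at(p3,gate), truck_at(t2,whs1), truck_at(t3,gate)}
  ∪ add   = {pkg_at(p1,whs1), pkg_at(p3,gate), truck_at(t2,whs1), truck_at(t3,gate)}

== RESULT ==
["pkg_at(p1,whs1)", "pkg_at(p3,gate)", "truck_at(t2,whs1)", "truck_at(t3,gate)"]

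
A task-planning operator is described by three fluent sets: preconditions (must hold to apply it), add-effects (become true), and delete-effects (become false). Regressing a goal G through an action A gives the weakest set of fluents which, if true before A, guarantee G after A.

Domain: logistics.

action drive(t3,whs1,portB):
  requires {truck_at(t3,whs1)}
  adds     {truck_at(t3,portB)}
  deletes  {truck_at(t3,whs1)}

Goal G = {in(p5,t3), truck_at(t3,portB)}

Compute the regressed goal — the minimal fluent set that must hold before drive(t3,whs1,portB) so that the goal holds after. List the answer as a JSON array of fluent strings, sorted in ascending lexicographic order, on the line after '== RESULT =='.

Compute (G \ add) ∪ pre:
  G ∩ del = {}  (empty — regression defined)
  G \ add = {in(p5,t3), truck_at(t3,portB)} \ {truck_at(t3,portB)} = {in(p5,t3)}
  ∪ pre   = {in(p5,t3)} ∪ {truck_at(t3,whs1)}
          = {in(p5,t3), truck_at(t3,whs1)}

== RESULT ==
["in(p5,t3)", "truck_at(t3,whs1)"]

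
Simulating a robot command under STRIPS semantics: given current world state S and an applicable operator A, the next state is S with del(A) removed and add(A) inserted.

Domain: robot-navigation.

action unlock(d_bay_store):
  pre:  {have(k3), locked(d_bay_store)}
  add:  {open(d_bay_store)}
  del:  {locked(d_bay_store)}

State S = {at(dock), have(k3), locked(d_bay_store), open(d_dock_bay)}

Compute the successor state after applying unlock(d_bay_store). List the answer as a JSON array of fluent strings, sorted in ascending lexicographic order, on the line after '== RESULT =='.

Progress:
  pre ⊆ S: {have(k3), locked(d_bay_store)} ⊆ S  — applicable
  S \ del = {at(dock), have(k3), open(d_dock_bay)}
  ∪ add   = {at(dock), have(k3), open(d_bay_store), open(d_dock_bay)}

== RESULT ==
["at(dock)", "have(k3)", "open(d_bay_store)", "open(d_dock_bay)"]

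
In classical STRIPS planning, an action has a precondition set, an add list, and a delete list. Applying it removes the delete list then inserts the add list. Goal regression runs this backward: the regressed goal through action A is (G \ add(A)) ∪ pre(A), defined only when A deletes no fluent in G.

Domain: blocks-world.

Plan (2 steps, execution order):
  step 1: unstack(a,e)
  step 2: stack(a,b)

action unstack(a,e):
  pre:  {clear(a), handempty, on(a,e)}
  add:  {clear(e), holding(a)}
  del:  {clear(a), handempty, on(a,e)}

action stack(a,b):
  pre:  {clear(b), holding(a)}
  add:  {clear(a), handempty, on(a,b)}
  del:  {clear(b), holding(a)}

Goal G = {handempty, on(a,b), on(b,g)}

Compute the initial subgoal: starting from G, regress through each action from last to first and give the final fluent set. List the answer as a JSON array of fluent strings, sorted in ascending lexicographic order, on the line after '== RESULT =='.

Regress step by step:
  through step 2 (stack(a,b)): drop {handempty, on(a,b)}, keep {on(b,g)}, require {clear(b), holding(a)}
    → {clear(b), holding(a), on(b,g)}
  through step 1 (unstack(a,e)): drop {holding(a)}, keep {clear(b), on(b,g)}, require {clear(a), handempty, on(a,e)}
    → {clear(a), clear(b), handempty, on(a,e), on(b,g)}

== RESULT ==
["clear(a)", "clear(b)", "handempty", "on(a,e)", "on(b,g)"]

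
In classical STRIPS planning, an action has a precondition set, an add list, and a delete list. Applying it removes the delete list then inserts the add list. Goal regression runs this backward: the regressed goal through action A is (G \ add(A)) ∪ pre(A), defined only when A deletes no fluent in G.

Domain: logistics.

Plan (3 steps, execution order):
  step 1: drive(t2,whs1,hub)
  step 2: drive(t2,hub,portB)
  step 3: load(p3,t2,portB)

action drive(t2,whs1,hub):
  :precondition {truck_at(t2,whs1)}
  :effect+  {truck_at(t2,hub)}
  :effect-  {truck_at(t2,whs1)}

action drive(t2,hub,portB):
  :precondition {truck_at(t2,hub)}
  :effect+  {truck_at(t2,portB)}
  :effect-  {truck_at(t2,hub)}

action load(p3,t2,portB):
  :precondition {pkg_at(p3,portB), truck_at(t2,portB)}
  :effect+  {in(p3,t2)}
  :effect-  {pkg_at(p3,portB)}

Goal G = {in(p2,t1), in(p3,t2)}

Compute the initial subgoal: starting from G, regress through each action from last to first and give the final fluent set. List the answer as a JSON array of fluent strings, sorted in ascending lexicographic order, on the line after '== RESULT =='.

Work backward from the goal:
  through step 3 (load(p3,t2,portB)): drop {in(p3,t2)}, keep {in(p2,t1)}, require {pkg_at(p3,portB), truck_at(t2,portB)}
    → {in(p2,t1), pkg_at(p3,portB), truck_at(t2,portB)}
  through step 2 (drive(t2,hub,portB)): drop {truck_at(t2,portB)}, keep {in(p2,t1), pkg_at(p3,portB)}, require {truck_at(t2,hub)}
    → {in(p2,t1), pkg_at(p3,portB), truck_at(t2,hub)}
  through step 1 (drive(t2,whs1,hub)): drop {truck_at(t2,hub)}, keep {in(p2,t1), pkg_at(p3,portB)}, require {truck_at(t2,whs1)}
    → {in(p2,t1), pkg_at(p3,portB), truck_at(t2,whs1)}

== RESULT ==
["in(p2,t1)", "pkg_at(p3,portB)", "truck_at(t2,whs1)"]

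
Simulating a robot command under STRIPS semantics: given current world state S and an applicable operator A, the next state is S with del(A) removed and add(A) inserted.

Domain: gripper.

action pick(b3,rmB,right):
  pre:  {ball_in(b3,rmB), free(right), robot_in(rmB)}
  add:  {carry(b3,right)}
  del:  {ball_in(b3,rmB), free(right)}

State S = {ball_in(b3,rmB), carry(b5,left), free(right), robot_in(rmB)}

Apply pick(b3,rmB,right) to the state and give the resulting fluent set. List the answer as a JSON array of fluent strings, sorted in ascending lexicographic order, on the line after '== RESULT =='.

Compute (S \ del) ∪ add:
  pre ⊆ S: {ball_in(b3,rmB), free(right), robot_in(rmB)} ⊆ S  — applicable
  S \ del = {carry(b5,left), robot_in(rmB)}
  ∪ add   = {carry(b3,right), carry(b5,left), robot_in(rmB)}

== RESULT ==
["carry(b3,right)", "carry(b5,left)", "robot_in(rmB)"]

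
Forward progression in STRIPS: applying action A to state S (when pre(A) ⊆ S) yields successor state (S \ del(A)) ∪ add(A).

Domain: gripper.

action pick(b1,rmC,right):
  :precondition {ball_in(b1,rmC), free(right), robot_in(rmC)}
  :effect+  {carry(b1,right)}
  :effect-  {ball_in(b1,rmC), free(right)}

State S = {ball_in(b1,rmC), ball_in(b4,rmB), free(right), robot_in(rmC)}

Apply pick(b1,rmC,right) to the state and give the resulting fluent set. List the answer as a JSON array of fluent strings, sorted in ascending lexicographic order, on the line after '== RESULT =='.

Compute (S \ del) ∪ add:
  pre ⊆ S: {ball_in(b1,rmC), free(right), robot_in(rmC)} ⊆ S  — applicable
  S \ del = {ball_in(b4,rmB), robot_in(rmC)}
  ∪ add   = {ball_in(b4,rmB), carry(b1,right), robot_in(rmC)}

== RESULT ==
["ball_in(b4,rmB)", "carry(b1,right)", "robot_in(rmC)"]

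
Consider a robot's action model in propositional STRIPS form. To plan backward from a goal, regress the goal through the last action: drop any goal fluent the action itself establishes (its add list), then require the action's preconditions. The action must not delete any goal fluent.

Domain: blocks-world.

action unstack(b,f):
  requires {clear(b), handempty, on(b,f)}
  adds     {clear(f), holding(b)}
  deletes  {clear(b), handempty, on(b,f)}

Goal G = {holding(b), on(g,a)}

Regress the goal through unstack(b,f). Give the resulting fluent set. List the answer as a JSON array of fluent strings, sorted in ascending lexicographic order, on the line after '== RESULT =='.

Regress:
  G ∩ del = {}  (empty — regression defined)
  G \ add = {holding(b), on(g,a)} \ {clear(f), holding(b)} = {on(g,a)}
  ∪ pre   = {on(g,a)} ∪ {clear(b), handempty, on(b,f)}
          = {clear(b), handempty, on(b,f), on(g,a)}

== RESULT ==
["clear(b)", "handempty", "on(b,f)", "on(g,a)"]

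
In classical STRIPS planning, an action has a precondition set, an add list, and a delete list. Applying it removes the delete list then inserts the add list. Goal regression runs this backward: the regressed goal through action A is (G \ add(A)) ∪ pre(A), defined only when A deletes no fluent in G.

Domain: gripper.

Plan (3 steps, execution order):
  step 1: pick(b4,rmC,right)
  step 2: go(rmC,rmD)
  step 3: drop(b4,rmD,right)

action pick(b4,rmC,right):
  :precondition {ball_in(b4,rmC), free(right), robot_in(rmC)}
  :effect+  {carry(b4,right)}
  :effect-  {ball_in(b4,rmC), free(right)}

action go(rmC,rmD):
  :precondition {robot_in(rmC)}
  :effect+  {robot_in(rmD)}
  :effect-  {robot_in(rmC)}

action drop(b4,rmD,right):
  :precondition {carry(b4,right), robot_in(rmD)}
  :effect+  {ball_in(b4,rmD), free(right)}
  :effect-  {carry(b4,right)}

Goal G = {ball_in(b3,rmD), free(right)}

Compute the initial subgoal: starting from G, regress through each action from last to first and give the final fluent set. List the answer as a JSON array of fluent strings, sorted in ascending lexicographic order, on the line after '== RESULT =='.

Work backward from the goal:
  through step 3 (drop(b4,rmD,right)): drop {free(right)}, keep {ball_in(b3,rmD)}, require {carry(b4,right), robot_in(rmD)}
    → {ball_in(b3,rmD), carry(b4,right), robot_in(rmD)}
  through step 2 (go(rmC,rmD)): drop {robot_in(rmD)}, keep {ball_in(b3,rmD), carry(b4,right)}, require {robot_in(rmC)}
    → {ball_in(b3,rmD), carry(b4,right), robot_in(rmC)}
  through step 1 (pick(b4,rmC,right)): drop {carry(b4,right)}, keep {ball_in(b3,rmD), robot_in(rmC)}, require {ball_in(b4,rmC), free(right), robot_in(rmC)}
    → {ball_in(b3,rmD), ball_in(b4,rmC), free(right), robot_in(rmC)}

== RESULT ==
["ball_in(b3,rmD)", "ball_in(b4,rmC)", "free(right)", "robot_in(rmC)"]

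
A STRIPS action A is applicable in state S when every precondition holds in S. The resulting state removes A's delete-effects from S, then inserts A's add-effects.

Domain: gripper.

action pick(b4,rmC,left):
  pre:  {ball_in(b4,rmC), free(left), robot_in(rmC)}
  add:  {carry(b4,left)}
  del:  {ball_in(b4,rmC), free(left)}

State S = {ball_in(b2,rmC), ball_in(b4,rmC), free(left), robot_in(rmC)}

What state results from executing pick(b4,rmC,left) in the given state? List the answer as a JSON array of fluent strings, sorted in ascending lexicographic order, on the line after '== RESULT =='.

Progress:
  pre ⊆ S: {ball_in(b4,rmC), free(left), robot_in(rmC)} ⊆ S  — applicable
  S \ del = {ball_in(b2,rmC), robot_in(rmC)}
  ∪ add   = {ball_in(b2,rmC), carry(b4,left), robot_in(rmC)}

== RESULT ==
["ball_in(b2,rmC)", "carry(b4,left)", "robot_in(rmC)"]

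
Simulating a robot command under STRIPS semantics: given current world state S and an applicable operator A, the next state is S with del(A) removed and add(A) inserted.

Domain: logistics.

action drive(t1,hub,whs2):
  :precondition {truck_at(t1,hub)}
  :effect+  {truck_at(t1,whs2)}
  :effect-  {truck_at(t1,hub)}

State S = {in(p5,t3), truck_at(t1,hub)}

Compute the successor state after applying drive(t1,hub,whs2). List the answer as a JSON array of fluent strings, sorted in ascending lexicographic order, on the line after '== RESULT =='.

Progress:
  pre ⊆ S: {truck_at(t1,hub)} ⊆ S  — applicable
  S \ del = {in(p5,t3)}
  ∪ add   = {in(p5,t3), truck_at(t1,whs2)}

== RESULT ==
["in(p5,t3)", "truck_at(t1,whs2)"]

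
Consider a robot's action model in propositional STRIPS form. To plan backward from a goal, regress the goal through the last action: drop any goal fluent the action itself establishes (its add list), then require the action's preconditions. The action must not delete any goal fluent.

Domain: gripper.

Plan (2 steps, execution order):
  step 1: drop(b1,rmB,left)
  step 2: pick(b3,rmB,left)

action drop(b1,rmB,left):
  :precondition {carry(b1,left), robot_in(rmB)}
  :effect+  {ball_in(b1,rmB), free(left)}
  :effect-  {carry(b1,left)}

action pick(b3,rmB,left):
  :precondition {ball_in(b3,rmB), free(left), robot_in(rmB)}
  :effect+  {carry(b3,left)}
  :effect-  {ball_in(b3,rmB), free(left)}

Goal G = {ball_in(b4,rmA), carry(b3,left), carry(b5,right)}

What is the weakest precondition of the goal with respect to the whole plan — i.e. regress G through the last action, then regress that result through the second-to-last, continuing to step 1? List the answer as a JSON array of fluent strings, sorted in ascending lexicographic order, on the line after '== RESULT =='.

Regress step by step:
  through step 2 (pick(b3,rmB,left)): drop {carry(b3,left)}, keep {ball_in(b4,rmA), carry(b5,right)}, require {ball_in(b3,rmB), free(left), robot_in(rmB)}
    → {ball_in(b3,rmB), ball_in(b4,rmA), carry(b5,right), free(left), robot_in(rmB)}
  through step 1 (drop(b1,rmB,left)): drop {free(left)}, keep {ball_in(b3,rmB), ball_in(b4,rmA), carry(b5,right), robot_in(rmB)}, require {carry(b1,left), robot_in(rmB)}
    → {ball_in(b3,rmB), ball_in(b4,rmA), carry(b1,left), carry(b5,right), robot_in(rmB)}

== RESULT ==
["ball_in(b3,rmB)", "ball_in(b4,rmA)", "carry(b1,left)", "carry(b5,right)", "robot_in(rmB)"]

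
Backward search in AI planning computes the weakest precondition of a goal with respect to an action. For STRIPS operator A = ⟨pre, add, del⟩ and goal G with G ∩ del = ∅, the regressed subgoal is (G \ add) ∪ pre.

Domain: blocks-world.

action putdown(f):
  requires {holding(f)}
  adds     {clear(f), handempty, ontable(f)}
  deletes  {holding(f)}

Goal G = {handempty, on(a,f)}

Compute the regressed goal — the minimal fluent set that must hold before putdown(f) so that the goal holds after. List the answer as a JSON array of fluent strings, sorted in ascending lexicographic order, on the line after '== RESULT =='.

Regress:
  G ∩ del = {}  (empty — regression defined)
  G \ add = {handempty, on(a,f)} \ {clear(f), handempty, ontable(f)} = {on(a,f)}
  ∪ pre   = {on(a,f)} ∪ {holding(f)}
          = {holding(f), on(a,f)}

== RESULT ==
["holding(f)", "on(a,f)"]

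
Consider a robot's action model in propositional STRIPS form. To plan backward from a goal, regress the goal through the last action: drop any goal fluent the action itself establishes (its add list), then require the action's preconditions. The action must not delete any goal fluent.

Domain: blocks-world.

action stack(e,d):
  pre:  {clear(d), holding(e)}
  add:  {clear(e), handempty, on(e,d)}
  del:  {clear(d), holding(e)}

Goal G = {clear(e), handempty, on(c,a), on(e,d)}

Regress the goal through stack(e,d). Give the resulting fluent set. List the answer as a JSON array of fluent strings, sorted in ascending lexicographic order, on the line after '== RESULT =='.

Regress:
  G ∩ del = {}  (empty — regression defined)
  G \ add = {clear(e), handempty, on(c,a), on(e,d)} \ {clear(e), handempty, on(e,d)} = {on(c,a)}
  ∪ pre   = {on(c,a)} ∪ {clear(d), holding(e)}
          = {clear(d), holding(e), on(c,a)}

== RESULT ==
["clear(d)", "holding(e)", "on(c,a)"]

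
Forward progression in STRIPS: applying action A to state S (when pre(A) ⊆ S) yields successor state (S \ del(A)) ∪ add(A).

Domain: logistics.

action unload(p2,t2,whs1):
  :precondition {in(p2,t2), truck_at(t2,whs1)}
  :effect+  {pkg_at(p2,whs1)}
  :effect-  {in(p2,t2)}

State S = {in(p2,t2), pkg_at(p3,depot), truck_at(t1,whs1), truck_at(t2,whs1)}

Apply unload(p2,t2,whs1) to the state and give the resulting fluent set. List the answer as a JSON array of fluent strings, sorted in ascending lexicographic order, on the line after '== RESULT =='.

Progress:
  pre ⊆ S: {in(p2,t2), truck_at(t2,whs1)} ⊆ S  — applicable
  S \ del = {pkg_at(p3,depot), truck_at(t1,whs1), truck_at(t2,whs1)}
  ∪ add   = {pkg_at(p2,whs1), pkg_at(p3,depot), truck_at(t1,whs1), truck_at(t2,whs1)}

== RESULT ==
["pkg_at(p2,whs1)", "pkg_at(p3,depot)", "truck_at(t1,whs1)", "truck_at(t2,whs1)"]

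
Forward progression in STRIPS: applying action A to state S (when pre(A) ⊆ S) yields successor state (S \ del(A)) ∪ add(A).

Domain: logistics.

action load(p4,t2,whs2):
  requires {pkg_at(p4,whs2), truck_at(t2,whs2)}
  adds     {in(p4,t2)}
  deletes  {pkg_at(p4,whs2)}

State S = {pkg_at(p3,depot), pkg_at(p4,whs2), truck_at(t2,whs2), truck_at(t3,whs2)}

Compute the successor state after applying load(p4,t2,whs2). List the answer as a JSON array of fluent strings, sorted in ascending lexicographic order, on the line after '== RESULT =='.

Progress:
  pre ⊆ S: {pkg_at(p4,whs2), truck_at(t2,whs2)} ⊆ S  — applicable
  S \ del = {pkg_at(p3,depot), truck_at(t2,whs2), truck_at(t3,whs2)}
  ∪ add   = {in(p4,t2), pkg_at(p3,depot), truck_at(t2,whs2), truck_at(t3,whs2)}

== RESULT ==
["in(p4,t2)", "pkg_at(p3,depot)", "truck_at(t2,whs2)", "truck_at(t3,whs2)"]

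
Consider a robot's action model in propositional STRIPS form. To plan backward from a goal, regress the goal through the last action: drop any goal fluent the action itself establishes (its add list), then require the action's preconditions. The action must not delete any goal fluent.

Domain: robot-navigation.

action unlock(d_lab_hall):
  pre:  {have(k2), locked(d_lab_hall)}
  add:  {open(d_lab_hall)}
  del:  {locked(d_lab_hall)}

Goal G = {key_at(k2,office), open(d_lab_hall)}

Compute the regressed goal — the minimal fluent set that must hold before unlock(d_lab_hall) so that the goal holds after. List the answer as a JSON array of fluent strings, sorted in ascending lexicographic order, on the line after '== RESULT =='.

Compute (G \ add) ∪ pre:
  G ∩ del = {}  (empty — regression defined)
  G \ add = {key_at(k2,office), open(d_lab_hall)} \ {open(d_lab_hall)} = {key_at(k2,office)}
  ∪ pre   = {key_at(k2,office)} ∪ {have(k2), locked(d_lab_hall)}
          = {have(k2), key_at(k2,office), locked(d_lab_hall)}

== RESULT ==
["have(k2)", "key_at(k2,office)", "locked(d_lab_hall)"]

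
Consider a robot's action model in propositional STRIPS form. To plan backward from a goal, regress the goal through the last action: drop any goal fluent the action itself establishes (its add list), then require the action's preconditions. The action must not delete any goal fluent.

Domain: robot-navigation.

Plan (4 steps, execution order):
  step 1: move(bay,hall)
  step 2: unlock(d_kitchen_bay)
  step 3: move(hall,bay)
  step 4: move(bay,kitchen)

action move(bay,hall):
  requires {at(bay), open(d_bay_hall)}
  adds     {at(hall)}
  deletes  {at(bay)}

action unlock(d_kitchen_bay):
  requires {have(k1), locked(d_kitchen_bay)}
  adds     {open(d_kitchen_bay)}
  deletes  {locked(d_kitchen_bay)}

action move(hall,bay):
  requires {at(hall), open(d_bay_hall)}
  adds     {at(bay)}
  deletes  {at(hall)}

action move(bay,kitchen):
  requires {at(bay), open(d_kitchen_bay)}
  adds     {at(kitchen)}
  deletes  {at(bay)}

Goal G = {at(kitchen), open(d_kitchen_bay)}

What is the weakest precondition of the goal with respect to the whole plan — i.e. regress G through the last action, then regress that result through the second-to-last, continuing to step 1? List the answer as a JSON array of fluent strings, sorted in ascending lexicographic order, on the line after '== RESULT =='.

Work backward from the goal:
  through step 4 (move(bay,kitchen)): drop {at(kitchen)}, keep {open(d_kitchen_bay)}, require {at(bay), open(d_kitchen_bay)}
    → {at(bay), open(d_kitchen_bay)}
  through step 3 (move(hall,bay)): drop {at(bay)}, keep {open(d_kitchen_bay)}, require {at(hall), open(d_bay_hall)}
    → {at(hall), open(d_bay_hall), open(d_kitchen_bay)}
  through step 2 (unlock(d_kitchen_bay)): drop {open(d_kitchen_bay)}, keep {at(hall), open(d_bay_hall)}, require {have(k1), locked(d_kitchen_bay)}
    → {at(hall), have(k1), locked(d_kitchen_bay), open(d_bay_hall)}
  through step 1 (move(bay,hall)): drop {at(hall)}, keep {have(k1), locked(d_kitchen_bay), open(d_bay_hall)}, require {at(bay), open(d_bay_hall)}
    → {at(bay), have(k1), locked(d_kitchen_bay), open(d_bay_hall)}

== RESULT ==
["at(bay)", "have(k1)", "locked(d_kitchen_bay)", "open(d_bay_hall)"]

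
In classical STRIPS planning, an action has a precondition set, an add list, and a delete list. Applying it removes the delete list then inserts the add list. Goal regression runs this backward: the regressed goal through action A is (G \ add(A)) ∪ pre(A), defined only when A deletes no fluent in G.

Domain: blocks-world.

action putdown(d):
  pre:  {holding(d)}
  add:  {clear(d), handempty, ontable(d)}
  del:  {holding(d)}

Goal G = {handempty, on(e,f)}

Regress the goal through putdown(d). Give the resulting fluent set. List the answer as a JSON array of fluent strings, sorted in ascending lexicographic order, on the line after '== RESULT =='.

Compute (G \ add) ∪ pre:
  G ∩ del = {}  (empty — regression defined)
  G \ add = {handempty, on(e,f)} \ {clear(d), handempty, ontable(d)} = {on(e,f)}
  ∪ pre   = {on(e,f)} ∪ {holding(d)}
          = {holding(d), on(e,f)}

== RESULT ==
["holding(d)", "on(e,f)"]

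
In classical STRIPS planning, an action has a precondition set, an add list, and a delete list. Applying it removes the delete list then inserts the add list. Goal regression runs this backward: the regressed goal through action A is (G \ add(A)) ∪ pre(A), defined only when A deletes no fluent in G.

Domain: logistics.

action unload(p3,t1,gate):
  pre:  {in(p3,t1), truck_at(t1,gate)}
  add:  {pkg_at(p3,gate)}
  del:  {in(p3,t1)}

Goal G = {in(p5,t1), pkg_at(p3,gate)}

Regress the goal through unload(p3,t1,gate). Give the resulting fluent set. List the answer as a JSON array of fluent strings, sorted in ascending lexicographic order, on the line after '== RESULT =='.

Regress:
  G ∩ del = {}  (empty — regression defined)
  G \ add = {in(p5,t1), pkg_at(p3,gate)} \ {pkg_at(p3,gate)} = {in(p5,t1)}
  ∪ pre   = {in(p5,t1)} ∪ {in(p3,t1), truck_at(t1,gate)}
          = {in(p3,t1), in(p5,t1), truck_at(t1,gate)}

== RESULT ==
["in(p3,t1)", "in(p5,t1)", "truck_at(t1,gate)"]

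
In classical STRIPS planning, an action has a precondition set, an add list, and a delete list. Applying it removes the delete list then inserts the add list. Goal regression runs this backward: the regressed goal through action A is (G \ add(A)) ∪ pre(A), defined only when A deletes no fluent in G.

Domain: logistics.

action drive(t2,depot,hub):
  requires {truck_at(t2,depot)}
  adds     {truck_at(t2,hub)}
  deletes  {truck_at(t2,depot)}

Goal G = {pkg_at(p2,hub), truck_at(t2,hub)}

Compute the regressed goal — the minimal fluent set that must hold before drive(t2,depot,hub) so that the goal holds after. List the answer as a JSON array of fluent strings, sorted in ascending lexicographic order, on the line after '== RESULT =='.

Regress:
  G ∩ del = {}  (empty — regression defined)
  G \ add = {pkg_at(p2,hub), truck_at(t2,hub)} \ {truck_at(t2,hub)} = {pkg_at(p2,hub)}
  ∪ pre   = {pkg_at(p2,hub)} ∪ {truck_at(t2,depot)}
          = {pkg_at(p2,hub), truck_at(t2,depot)}

== RESULT ==
["pkg_at(p2,hub)", "truck_at(t2,depot)"]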